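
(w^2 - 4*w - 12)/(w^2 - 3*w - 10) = (w - 6)/(w - 5)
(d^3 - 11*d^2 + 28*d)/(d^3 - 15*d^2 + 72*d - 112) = d/(d - 4)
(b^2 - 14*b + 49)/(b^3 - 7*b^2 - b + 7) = (b - 7)/(b^2 - 1)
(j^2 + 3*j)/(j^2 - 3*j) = (j + 3)/(j - 3)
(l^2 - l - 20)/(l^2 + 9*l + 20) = (l - 5)/(l + 5)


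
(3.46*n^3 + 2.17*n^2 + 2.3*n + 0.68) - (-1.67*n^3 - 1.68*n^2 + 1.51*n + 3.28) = 5.13*n^3 + 3.85*n^2 + 0.79*n - 2.6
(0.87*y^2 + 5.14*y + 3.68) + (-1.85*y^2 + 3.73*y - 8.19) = -0.98*y^2 + 8.87*y - 4.51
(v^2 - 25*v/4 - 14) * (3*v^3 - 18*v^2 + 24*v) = 3*v^5 - 147*v^4/4 + 189*v^3/2 + 102*v^2 - 336*v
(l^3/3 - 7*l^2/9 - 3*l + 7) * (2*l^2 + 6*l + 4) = 2*l^5/3 + 4*l^4/9 - 28*l^3/3 - 64*l^2/9 + 30*l + 28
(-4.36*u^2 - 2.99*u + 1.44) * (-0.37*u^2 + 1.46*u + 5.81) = 1.6132*u^4 - 5.2593*u^3 - 30.2298*u^2 - 15.2695*u + 8.3664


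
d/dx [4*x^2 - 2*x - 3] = 8*x - 2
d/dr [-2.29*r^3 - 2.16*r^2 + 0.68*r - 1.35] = -6.87*r^2 - 4.32*r + 0.68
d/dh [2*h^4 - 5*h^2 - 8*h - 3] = 8*h^3 - 10*h - 8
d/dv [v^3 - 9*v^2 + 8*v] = 3*v^2 - 18*v + 8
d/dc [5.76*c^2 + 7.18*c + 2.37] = 11.52*c + 7.18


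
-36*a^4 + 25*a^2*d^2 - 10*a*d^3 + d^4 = (-6*a + d)*(-3*a + d)*(-2*a + d)*(a + d)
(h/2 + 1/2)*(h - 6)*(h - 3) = h^3/2 - 4*h^2 + 9*h/2 + 9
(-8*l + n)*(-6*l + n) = 48*l^2 - 14*l*n + n^2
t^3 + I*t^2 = t^2*(t + I)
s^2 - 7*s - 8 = (s - 8)*(s + 1)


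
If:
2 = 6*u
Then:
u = 1/3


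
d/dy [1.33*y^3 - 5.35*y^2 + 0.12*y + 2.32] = 3.99*y^2 - 10.7*y + 0.12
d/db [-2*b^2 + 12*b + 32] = 12 - 4*b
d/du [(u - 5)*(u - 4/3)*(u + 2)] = 3*u^2 - 26*u/3 - 6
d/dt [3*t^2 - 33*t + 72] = 6*t - 33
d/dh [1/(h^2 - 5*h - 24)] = (5 - 2*h)/(-h^2 + 5*h + 24)^2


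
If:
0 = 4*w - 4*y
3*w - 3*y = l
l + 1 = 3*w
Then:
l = 0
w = 1/3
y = 1/3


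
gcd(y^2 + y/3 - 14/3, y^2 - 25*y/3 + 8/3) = 1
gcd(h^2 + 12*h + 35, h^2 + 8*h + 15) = h + 5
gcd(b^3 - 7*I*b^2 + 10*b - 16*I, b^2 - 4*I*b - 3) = b - I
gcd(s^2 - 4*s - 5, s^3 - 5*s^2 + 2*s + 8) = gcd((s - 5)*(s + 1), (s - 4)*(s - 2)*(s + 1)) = s + 1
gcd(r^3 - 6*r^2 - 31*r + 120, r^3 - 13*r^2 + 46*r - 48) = r^2 - 11*r + 24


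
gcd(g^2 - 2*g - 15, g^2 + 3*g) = g + 3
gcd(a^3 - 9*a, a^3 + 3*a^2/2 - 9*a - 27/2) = a^2 - 9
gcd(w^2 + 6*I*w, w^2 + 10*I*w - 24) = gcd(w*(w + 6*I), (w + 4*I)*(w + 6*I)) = w + 6*I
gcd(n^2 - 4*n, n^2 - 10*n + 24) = n - 4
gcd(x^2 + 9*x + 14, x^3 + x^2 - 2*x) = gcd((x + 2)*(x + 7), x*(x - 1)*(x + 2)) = x + 2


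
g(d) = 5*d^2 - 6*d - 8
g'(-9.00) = -96.00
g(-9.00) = 451.00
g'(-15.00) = -156.00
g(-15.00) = 1207.00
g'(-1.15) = -17.50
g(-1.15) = 5.51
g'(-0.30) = -9.00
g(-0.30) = -5.75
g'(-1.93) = -25.30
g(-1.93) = 22.20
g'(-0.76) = -13.60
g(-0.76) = -0.55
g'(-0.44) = -10.40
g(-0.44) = -4.39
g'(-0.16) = -7.60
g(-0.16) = -6.91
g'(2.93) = 23.30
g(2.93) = 17.34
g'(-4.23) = -48.30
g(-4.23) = 106.84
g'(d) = 10*d - 6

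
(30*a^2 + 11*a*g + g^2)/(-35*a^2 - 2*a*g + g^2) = (-6*a - g)/(7*a - g)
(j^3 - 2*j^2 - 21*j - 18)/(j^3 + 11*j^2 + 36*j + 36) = (j^2 - 5*j - 6)/(j^2 + 8*j + 12)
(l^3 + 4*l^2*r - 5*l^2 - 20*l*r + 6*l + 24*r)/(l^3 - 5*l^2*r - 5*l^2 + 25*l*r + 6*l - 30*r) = (-l - 4*r)/(-l + 5*r)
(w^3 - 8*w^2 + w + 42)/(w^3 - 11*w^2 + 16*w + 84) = (w - 3)/(w - 6)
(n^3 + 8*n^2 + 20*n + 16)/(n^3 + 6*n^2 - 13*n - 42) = (n^2 + 6*n + 8)/(n^2 + 4*n - 21)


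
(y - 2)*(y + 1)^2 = y^3 - 3*y - 2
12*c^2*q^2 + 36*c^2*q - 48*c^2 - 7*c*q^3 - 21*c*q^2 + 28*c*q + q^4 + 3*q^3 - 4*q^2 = (-4*c + q)*(-3*c + q)*(q - 1)*(q + 4)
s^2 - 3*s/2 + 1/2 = (s - 1)*(s - 1/2)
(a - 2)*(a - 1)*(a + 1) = a^3 - 2*a^2 - a + 2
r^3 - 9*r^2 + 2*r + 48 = (r - 8)*(r - 3)*(r + 2)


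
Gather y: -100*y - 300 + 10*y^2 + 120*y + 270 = 10*y^2 + 20*y - 30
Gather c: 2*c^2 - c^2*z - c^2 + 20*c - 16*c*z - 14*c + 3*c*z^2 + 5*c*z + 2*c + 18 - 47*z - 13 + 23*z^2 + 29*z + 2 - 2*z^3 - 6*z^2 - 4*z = c^2*(1 - z) + c*(3*z^2 - 11*z + 8) - 2*z^3 + 17*z^2 - 22*z + 7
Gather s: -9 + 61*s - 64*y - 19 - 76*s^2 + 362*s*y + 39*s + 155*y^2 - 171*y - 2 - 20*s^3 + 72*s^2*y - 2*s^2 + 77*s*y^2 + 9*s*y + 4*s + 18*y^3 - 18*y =-20*s^3 + s^2*(72*y - 78) + s*(77*y^2 + 371*y + 104) + 18*y^3 + 155*y^2 - 253*y - 30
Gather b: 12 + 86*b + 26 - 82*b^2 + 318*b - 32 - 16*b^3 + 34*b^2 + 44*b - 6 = -16*b^3 - 48*b^2 + 448*b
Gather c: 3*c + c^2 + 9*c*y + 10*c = c^2 + c*(9*y + 13)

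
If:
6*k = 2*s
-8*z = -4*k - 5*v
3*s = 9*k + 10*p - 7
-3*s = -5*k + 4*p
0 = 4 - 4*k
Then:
No Solution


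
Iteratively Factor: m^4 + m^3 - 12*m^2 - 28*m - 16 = (m + 1)*(m^3 - 12*m - 16) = (m - 4)*(m + 1)*(m^2 + 4*m + 4) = (m - 4)*(m + 1)*(m + 2)*(m + 2)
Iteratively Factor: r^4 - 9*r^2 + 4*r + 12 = (r + 1)*(r^3 - r^2 - 8*r + 12) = (r - 2)*(r + 1)*(r^2 + r - 6) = (r - 2)*(r + 1)*(r + 3)*(r - 2)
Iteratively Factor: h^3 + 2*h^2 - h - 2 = (h + 2)*(h^2 - 1) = (h + 1)*(h + 2)*(h - 1)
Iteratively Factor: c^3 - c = (c - 1)*(c^2 + c) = (c - 1)*(c + 1)*(c)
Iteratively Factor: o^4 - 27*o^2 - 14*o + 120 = (o + 4)*(o^3 - 4*o^2 - 11*o + 30) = (o - 2)*(o + 4)*(o^2 - 2*o - 15) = (o - 2)*(o + 3)*(o + 4)*(o - 5)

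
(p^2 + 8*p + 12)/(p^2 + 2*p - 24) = (p + 2)/(p - 4)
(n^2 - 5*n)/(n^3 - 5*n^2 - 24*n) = (5 - n)/(-n^2 + 5*n + 24)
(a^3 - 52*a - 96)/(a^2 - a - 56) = (a^2 + 8*a + 12)/(a + 7)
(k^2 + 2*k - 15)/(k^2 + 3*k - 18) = (k + 5)/(k + 6)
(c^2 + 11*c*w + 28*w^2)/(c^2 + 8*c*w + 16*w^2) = (c + 7*w)/(c + 4*w)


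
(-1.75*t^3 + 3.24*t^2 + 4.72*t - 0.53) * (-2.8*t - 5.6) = 4.9*t^4 + 0.728*t^3 - 31.36*t^2 - 24.948*t + 2.968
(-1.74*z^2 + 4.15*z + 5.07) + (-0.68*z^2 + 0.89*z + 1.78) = -2.42*z^2 + 5.04*z + 6.85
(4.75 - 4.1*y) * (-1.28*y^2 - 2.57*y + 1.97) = 5.248*y^3 + 4.457*y^2 - 20.2845*y + 9.3575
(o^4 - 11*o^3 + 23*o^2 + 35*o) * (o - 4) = o^5 - 15*o^4 + 67*o^3 - 57*o^2 - 140*o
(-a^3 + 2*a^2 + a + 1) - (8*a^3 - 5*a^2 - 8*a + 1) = -9*a^3 + 7*a^2 + 9*a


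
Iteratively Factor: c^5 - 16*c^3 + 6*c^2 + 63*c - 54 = (c + 3)*(c^4 - 3*c^3 - 7*c^2 + 27*c - 18) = (c - 3)*(c + 3)*(c^3 - 7*c + 6) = (c - 3)*(c + 3)^2*(c^2 - 3*c + 2) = (c - 3)*(c - 2)*(c + 3)^2*(c - 1)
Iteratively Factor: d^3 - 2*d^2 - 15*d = (d - 5)*(d^2 + 3*d) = (d - 5)*(d + 3)*(d)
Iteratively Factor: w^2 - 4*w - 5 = (w - 5)*(w + 1)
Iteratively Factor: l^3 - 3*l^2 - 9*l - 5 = (l + 1)*(l^2 - 4*l - 5) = (l - 5)*(l + 1)*(l + 1)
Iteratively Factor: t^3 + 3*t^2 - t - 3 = (t - 1)*(t^2 + 4*t + 3) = (t - 1)*(t + 3)*(t + 1)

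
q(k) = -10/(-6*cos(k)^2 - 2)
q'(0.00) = 0.00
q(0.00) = 1.25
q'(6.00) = -0.57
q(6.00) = 1.33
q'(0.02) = 0.04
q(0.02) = 1.25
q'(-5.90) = 0.81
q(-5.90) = 1.40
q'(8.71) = -2.02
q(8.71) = 1.84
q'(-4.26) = -4.77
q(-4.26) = 3.18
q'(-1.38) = -4.55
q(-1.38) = 4.51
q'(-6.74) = -1.02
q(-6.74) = 1.46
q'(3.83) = 1.89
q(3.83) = 1.79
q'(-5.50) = 2.39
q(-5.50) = 1.99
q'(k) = 120*sin(k)*cos(k)/(-6*cos(k)^2 - 2)^2 = 60*sin(2*k)/(3*cos(2*k) + 5)^2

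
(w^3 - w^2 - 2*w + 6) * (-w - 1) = -w^4 + 3*w^2 - 4*w - 6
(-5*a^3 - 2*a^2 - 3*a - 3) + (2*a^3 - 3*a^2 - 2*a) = -3*a^3 - 5*a^2 - 5*a - 3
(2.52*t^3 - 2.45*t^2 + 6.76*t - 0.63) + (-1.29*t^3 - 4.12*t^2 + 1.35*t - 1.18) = 1.23*t^3 - 6.57*t^2 + 8.11*t - 1.81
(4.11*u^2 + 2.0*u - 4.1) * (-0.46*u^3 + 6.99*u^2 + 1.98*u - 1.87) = -1.8906*u^5 + 27.8089*u^4 + 24.0038*u^3 - 32.3847*u^2 - 11.858*u + 7.667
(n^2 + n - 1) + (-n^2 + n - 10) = 2*n - 11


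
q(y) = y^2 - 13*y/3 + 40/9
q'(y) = 2*y - 13/3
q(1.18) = 0.72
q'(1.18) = -1.97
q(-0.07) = 4.75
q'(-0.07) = -4.47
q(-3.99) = 37.65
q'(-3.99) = -12.31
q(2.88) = 0.26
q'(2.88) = 1.43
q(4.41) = 4.78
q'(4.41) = 4.49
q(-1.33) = 11.98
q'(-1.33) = -6.99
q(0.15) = 3.82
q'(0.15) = -4.03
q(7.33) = 26.41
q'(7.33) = 10.33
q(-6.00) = 66.44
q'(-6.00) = -16.33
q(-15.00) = 294.44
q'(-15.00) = -34.33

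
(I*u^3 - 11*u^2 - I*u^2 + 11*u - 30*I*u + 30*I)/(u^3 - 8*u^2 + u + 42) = (I*u^3 - u^2*(11 + I) + u*(11 - 30*I) + 30*I)/(u^3 - 8*u^2 + u + 42)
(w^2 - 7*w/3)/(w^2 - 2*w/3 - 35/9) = 3*w/(3*w + 5)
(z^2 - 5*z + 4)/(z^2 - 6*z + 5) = (z - 4)/(z - 5)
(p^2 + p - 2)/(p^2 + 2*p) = (p - 1)/p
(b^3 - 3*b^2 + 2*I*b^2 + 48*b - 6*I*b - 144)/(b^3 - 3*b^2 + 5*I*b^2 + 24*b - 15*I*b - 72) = (b - 6*I)/(b - 3*I)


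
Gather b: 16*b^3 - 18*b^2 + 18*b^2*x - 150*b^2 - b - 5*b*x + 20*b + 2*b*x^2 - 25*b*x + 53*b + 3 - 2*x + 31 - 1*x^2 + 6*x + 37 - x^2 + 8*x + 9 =16*b^3 + b^2*(18*x - 168) + b*(2*x^2 - 30*x + 72) - 2*x^2 + 12*x + 80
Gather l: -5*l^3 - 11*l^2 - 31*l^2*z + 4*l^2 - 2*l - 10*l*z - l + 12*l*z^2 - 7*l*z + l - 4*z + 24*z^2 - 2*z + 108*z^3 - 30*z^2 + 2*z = -5*l^3 + l^2*(-31*z - 7) + l*(12*z^2 - 17*z - 2) + 108*z^3 - 6*z^2 - 4*z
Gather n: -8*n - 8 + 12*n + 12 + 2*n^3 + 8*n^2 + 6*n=2*n^3 + 8*n^2 + 10*n + 4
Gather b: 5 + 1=6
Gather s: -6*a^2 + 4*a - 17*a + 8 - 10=-6*a^2 - 13*a - 2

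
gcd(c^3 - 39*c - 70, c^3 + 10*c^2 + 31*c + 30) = c^2 + 7*c + 10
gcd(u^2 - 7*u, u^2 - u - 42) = u - 7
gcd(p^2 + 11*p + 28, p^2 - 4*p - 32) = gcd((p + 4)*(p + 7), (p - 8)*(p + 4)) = p + 4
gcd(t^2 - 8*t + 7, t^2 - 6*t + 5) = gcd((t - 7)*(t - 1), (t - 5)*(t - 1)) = t - 1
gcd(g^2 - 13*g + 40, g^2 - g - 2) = 1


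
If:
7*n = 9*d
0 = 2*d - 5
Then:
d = 5/2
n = 45/14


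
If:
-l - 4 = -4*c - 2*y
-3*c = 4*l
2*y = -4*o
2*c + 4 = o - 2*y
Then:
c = 16/7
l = -12/7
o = 12/7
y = -24/7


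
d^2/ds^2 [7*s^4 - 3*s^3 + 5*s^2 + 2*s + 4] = 84*s^2 - 18*s + 10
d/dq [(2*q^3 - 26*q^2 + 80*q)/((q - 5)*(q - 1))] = 2*(q^2 - 2*q + 8)/(q^2 - 2*q + 1)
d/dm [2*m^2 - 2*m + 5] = 4*m - 2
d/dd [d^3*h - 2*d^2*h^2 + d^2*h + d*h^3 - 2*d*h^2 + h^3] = h*(3*d^2 - 4*d*h + 2*d + h^2 - 2*h)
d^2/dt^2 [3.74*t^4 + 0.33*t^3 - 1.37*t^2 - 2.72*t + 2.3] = 44.88*t^2 + 1.98*t - 2.74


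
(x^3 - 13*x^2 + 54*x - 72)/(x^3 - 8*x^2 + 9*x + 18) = (x - 4)/(x + 1)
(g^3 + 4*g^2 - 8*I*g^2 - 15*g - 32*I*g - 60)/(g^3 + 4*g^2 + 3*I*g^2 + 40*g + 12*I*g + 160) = (g - 3*I)/(g + 8*I)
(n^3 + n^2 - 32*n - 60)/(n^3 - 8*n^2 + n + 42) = (n^2 - n - 30)/(n^2 - 10*n + 21)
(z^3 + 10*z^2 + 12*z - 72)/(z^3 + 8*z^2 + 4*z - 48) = (z + 6)/(z + 4)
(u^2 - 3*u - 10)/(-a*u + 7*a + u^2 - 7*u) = (-u^2 + 3*u + 10)/(a*u - 7*a - u^2 + 7*u)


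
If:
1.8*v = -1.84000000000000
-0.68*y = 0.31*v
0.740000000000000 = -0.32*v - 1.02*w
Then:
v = -1.02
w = -0.40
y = 0.47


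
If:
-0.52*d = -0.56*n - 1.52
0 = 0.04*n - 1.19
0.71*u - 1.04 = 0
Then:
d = 34.96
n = 29.75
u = 1.46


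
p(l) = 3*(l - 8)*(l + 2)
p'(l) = 6*l - 18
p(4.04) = -71.76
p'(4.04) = 6.24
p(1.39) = -67.22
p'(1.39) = -9.66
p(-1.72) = -8.16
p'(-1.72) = -28.32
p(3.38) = -74.57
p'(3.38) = 2.28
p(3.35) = -74.63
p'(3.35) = 2.10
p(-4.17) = 79.23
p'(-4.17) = -43.02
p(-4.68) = 101.95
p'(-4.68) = -46.08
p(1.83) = -70.89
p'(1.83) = -7.02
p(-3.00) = 33.00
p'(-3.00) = -36.00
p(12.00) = 168.00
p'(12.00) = 54.00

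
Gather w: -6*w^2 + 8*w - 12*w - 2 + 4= -6*w^2 - 4*w + 2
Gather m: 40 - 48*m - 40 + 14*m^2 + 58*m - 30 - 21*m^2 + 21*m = -7*m^2 + 31*m - 30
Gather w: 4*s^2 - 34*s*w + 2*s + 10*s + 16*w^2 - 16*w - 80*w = 4*s^2 + 12*s + 16*w^2 + w*(-34*s - 96)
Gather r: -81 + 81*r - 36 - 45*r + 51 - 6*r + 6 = 30*r - 60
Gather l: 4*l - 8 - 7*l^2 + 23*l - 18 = -7*l^2 + 27*l - 26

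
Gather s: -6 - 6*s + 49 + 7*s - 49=s - 6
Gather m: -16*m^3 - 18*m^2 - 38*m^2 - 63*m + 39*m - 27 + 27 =-16*m^3 - 56*m^2 - 24*m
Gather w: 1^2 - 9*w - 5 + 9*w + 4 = 0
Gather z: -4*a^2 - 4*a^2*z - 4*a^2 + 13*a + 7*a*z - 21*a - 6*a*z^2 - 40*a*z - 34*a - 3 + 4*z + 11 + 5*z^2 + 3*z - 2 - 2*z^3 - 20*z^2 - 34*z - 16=-8*a^2 - 42*a - 2*z^3 + z^2*(-6*a - 15) + z*(-4*a^2 - 33*a - 27) - 10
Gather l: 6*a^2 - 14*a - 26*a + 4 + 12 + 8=6*a^2 - 40*a + 24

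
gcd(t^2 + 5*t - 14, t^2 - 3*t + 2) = t - 2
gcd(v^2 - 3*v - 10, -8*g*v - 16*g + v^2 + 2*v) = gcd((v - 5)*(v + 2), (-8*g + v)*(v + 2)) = v + 2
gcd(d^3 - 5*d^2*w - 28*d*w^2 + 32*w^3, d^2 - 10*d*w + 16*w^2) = -d + 8*w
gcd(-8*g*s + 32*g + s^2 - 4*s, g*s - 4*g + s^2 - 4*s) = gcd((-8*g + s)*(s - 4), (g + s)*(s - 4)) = s - 4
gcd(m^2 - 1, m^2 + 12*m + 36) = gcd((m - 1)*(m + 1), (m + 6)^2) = 1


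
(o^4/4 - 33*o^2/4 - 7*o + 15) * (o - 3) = o^5/4 - 3*o^4/4 - 33*o^3/4 + 71*o^2/4 + 36*o - 45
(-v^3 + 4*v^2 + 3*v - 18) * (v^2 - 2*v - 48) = -v^5 + 6*v^4 + 43*v^3 - 216*v^2 - 108*v + 864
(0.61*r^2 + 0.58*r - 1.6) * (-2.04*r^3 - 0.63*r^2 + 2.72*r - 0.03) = -1.2444*r^5 - 1.5675*r^4 + 4.5578*r^3 + 2.5673*r^2 - 4.3694*r + 0.048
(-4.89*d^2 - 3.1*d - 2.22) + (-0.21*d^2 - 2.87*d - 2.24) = -5.1*d^2 - 5.97*d - 4.46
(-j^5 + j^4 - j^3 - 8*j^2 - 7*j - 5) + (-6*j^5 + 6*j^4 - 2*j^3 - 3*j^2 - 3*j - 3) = -7*j^5 + 7*j^4 - 3*j^3 - 11*j^2 - 10*j - 8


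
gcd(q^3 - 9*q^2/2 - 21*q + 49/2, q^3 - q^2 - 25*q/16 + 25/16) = q - 1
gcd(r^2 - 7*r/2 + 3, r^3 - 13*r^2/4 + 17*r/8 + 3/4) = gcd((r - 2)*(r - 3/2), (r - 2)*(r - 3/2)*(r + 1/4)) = r^2 - 7*r/2 + 3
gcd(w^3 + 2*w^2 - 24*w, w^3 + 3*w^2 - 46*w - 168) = w + 6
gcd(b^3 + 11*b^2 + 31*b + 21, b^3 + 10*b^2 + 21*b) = b^2 + 10*b + 21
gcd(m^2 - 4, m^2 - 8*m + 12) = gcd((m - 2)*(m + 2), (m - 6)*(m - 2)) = m - 2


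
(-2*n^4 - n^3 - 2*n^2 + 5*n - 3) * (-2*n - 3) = 4*n^5 + 8*n^4 + 7*n^3 - 4*n^2 - 9*n + 9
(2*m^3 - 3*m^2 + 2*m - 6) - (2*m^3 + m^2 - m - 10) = -4*m^2 + 3*m + 4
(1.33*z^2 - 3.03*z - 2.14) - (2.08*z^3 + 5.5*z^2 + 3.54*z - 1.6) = -2.08*z^3 - 4.17*z^2 - 6.57*z - 0.54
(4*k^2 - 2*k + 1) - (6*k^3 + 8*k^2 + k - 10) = -6*k^3 - 4*k^2 - 3*k + 11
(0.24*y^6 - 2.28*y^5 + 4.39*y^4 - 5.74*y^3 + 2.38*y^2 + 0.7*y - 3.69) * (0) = 0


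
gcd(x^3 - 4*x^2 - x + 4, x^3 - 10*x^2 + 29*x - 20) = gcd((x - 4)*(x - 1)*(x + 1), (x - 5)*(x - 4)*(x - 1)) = x^2 - 5*x + 4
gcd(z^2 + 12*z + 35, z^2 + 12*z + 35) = z^2 + 12*z + 35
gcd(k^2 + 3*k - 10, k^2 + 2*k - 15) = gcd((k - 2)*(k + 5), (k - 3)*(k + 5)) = k + 5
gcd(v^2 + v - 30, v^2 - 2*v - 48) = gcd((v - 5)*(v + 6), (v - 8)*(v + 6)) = v + 6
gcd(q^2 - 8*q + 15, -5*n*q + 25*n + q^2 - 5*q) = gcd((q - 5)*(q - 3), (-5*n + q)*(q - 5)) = q - 5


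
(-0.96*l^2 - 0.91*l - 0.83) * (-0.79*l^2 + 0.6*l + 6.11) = 0.7584*l^4 + 0.1429*l^3 - 5.7559*l^2 - 6.0581*l - 5.0713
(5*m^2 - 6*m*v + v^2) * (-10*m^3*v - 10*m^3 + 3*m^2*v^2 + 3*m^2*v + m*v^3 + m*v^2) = -50*m^5*v - 50*m^5 + 75*m^4*v^2 + 75*m^4*v - 23*m^3*v^3 - 23*m^3*v^2 - 3*m^2*v^4 - 3*m^2*v^3 + m*v^5 + m*v^4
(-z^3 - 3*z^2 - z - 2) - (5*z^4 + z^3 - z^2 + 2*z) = -5*z^4 - 2*z^3 - 2*z^2 - 3*z - 2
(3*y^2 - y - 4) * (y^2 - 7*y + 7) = 3*y^4 - 22*y^3 + 24*y^2 + 21*y - 28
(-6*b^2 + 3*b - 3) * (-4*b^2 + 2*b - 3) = 24*b^4 - 24*b^3 + 36*b^2 - 15*b + 9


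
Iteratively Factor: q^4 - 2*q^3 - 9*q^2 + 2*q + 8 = (q + 2)*(q^3 - 4*q^2 - q + 4) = (q - 1)*(q + 2)*(q^2 - 3*q - 4) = (q - 4)*(q - 1)*(q + 2)*(q + 1)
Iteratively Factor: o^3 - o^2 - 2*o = (o + 1)*(o^2 - 2*o) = o*(o + 1)*(o - 2)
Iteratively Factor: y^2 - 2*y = (y)*(y - 2)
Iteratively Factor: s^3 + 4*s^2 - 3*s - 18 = (s + 3)*(s^2 + s - 6) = (s - 2)*(s + 3)*(s + 3)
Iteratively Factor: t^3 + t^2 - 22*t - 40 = (t - 5)*(t^2 + 6*t + 8) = (t - 5)*(t + 4)*(t + 2)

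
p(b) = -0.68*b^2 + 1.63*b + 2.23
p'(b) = 1.63 - 1.36*b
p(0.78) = 3.09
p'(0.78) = 0.57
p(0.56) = 2.93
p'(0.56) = 0.87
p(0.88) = 3.14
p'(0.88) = 0.43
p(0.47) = 2.85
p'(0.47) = 0.99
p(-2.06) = -4.01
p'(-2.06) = 4.43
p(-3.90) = -14.47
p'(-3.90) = 6.93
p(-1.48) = -1.67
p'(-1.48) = 3.64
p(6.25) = -14.14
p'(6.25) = -6.87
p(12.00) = -76.13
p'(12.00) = -14.69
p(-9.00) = -67.52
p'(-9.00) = 13.87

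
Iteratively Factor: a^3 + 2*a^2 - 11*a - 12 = (a - 3)*(a^2 + 5*a + 4) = (a - 3)*(a + 4)*(a + 1)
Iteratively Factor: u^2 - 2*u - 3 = (u - 3)*(u + 1)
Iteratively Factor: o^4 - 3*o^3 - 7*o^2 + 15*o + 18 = (o + 1)*(o^3 - 4*o^2 - 3*o + 18) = (o - 3)*(o + 1)*(o^2 - o - 6) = (o - 3)*(o + 1)*(o + 2)*(o - 3)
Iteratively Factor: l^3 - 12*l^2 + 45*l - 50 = (l - 5)*(l^2 - 7*l + 10) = (l - 5)*(l - 2)*(l - 5)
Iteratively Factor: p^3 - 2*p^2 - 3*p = (p - 3)*(p^2 + p) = (p - 3)*(p + 1)*(p)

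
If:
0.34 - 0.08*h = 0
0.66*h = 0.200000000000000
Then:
No Solution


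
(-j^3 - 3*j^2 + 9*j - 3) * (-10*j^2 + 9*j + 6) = 10*j^5 + 21*j^4 - 123*j^3 + 93*j^2 + 27*j - 18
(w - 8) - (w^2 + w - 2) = -w^2 - 6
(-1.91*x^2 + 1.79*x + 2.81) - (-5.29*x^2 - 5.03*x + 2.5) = 3.38*x^2 + 6.82*x + 0.31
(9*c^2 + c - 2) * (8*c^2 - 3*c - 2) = 72*c^4 - 19*c^3 - 37*c^2 + 4*c + 4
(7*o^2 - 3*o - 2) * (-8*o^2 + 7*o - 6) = -56*o^4 + 73*o^3 - 47*o^2 + 4*o + 12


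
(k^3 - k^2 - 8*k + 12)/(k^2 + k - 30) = (k^3 - k^2 - 8*k + 12)/(k^2 + k - 30)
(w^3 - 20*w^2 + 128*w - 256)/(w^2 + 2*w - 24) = (w^2 - 16*w + 64)/(w + 6)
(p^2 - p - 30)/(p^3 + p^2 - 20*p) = (p - 6)/(p*(p - 4))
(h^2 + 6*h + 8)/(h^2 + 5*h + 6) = (h + 4)/(h + 3)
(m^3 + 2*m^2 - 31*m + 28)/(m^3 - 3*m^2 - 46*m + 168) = (m - 1)/(m - 6)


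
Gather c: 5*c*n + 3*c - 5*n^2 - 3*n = c*(5*n + 3) - 5*n^2 - 3*n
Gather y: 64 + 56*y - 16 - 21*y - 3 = 35*y + 45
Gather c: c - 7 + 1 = c - 6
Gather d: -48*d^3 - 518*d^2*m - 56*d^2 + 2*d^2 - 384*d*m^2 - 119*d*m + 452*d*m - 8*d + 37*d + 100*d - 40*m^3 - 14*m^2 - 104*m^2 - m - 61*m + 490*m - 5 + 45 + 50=-48*d^3 + d^2*(-518*m - 54) + d*(-384*m^2 + 333*m + 129) - 40*m^3 - 118*m^2 + 428*m + 90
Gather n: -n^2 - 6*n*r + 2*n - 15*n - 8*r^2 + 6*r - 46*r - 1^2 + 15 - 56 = -n^2 + n*(-6*r - 13) - 8*r^2 - 40*r - 42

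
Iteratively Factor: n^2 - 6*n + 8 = (n - 2)*(n - 4)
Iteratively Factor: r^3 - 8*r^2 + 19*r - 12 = (r - 1)*(r^2 - 7*r + 12) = (r - 4)*(r - 1)*(r - 3)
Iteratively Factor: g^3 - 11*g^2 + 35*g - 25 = (g - 1)*(g^2 - 10*g + 25) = (g - 5)*(g - 1)*(g - 5)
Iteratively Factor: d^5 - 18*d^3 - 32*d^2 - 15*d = (d)*(d^4 - 18*d^2 - 32*d - 15) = d*(d + 1)*(d^3 - d^2 - 17*d - 15) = d*(d - 5)*(d + 1)*(d^2 + 4*d + 3) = d*(d - 5)*(d + 1)*(d + 3)*(d + 1)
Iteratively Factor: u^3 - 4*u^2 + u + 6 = (u - 2)*(u^2 - 2*u - 3) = (u - 2)*(u + 1)*(u - 3)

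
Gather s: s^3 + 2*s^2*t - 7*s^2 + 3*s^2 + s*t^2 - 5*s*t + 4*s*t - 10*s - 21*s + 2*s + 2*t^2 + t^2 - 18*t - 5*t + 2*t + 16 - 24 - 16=s^3 + s^2*(2*t - 4) + s*(t^2 - t - 29) + 3*t^2 - 21*t - 24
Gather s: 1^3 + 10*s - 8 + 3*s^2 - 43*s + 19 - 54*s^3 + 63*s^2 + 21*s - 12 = -54*s^3 + 66*s^2 - 12*s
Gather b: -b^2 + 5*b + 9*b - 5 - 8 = -b^2 + 14*b - 13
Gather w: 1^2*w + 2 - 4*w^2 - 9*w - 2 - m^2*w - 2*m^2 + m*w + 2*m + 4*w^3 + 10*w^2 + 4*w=-2*m^2 + 2*m + 4*w^3 + 6*w^2 + w*(-m^2 + m - 4)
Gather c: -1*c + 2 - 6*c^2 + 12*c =-6*c^2 + 11*c + 2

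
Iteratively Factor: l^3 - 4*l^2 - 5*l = (l + 1)*(l^2 - 5*l) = (l - 5)*(l + 1)*(l)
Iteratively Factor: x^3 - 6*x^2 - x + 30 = (x - 5)*(x^2 - x - 6) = (x - 5)*(x + 2)*(x - 3)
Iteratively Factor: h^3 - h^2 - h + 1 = (h + 1)*(h^2 - 2*h + 1) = (h - 1)*(h + 1)*(h - 1)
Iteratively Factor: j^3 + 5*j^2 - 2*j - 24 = (j - 2)*(j^2 + 7*j + 12) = (j - 2)*(j + 4)*(j + 3)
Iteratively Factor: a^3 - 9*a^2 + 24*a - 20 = (a - 5)*(a^2 - 4*a + 4) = (a - 5)*(a - 2)*(a - 2)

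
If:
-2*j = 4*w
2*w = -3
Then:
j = 3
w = -3/2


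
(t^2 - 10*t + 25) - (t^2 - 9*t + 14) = 11 - t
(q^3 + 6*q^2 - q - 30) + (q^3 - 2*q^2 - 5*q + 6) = 2*q^3 + 4*q^2 - 6*q - 24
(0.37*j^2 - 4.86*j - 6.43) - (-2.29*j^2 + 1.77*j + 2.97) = 2.66*j^2 - 6.63*j - 9.4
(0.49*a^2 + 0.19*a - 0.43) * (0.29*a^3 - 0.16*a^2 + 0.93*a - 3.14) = 0.1421*a^5 - 0.0233*a^4 + 0.3006*a^3 - 1.2931*a^2 - 0.9965*a + 1.3502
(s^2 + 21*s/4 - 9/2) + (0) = s^2 + 21*s/4 - 9/2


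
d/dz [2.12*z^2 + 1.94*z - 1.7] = 4.24*z + 1.94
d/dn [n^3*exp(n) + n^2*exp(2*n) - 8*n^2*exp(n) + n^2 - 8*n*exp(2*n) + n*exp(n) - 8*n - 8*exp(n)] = n^3*exp(n) + 2*n^2*exp(2*n) - 5*n^2*exp(n) - 14*n*exp(2*n) - 15*n*exp(n) + 2*n - 8*exp(2*n) - 7*exp(n) - 8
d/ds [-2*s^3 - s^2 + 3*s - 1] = -6*s^2 - 2*s + 3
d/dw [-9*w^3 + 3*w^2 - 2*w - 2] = -27*w^2 + 6*w - 2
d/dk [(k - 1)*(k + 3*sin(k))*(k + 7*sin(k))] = (k - 1)*(k + 3*sin(k))*(7*cos(k) + 1) + (k - 1)*(k + 7*sin(k))*(3*cos(k) + 1) + (k + 3*sin(k))*(k + 7*sin(k))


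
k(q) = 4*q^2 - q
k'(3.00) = 23.00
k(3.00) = 33.00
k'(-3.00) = -25.00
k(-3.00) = 39.00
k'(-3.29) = -27.32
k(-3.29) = 46.59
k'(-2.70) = -22.60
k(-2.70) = 31.86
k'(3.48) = 26.84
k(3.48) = 44.96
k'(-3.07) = -25.56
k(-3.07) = 40.77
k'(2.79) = 21.32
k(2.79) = 28.35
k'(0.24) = 0.92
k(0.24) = -0.01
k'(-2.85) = -23.80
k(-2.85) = 35.34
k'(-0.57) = -5.56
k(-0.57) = 1.87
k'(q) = 8*q - 1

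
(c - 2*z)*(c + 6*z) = c^2 + 4*c*z - 12*z^2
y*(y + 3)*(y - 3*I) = y^3 + 3*y^2 - 3*I*y^2 - 9*I*y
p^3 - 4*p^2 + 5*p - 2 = (p - 2)*(p - 1)^2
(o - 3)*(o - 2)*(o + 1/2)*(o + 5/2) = o^4 - 2*o^3 - 31*o^2/4 + 47*o/4 + 15/2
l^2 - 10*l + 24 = (l - 6)*(l - 4)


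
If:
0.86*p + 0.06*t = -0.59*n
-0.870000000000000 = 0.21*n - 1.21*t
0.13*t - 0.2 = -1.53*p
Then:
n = -0.18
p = 0.07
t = 0.69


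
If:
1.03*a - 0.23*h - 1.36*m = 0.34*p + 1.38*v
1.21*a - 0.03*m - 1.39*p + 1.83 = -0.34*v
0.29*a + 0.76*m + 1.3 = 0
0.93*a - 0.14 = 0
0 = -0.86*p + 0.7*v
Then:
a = 0.15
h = -7.67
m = -1.77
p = 2.12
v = 2.61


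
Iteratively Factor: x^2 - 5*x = (x - 5)*(x)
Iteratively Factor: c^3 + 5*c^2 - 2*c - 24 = (c + 4)*(c^2 + c - 6) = (c + 3)*(c + 4)*(c - 2)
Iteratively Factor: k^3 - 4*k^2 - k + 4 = (k - 1)*(k^2 - 3*k - 4) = (k - 4)*(k - 1)*(k + 1)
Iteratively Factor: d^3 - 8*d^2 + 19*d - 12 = (d - 3)*(d^2 - 5*d + 4) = (d - 3)*(d - 1)*(d - 4)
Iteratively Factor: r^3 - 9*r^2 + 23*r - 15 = (r - 3)*(r^2 - 6*r + 5) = (r - 3)*(r - 1)*(r - 5)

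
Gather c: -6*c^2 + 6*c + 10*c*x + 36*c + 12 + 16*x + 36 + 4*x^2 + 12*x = -6*c^2 + c*(10*x + 42) + 4*x^2 + 28*x + 48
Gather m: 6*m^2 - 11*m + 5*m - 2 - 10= 6*m^2 - 6*m - 12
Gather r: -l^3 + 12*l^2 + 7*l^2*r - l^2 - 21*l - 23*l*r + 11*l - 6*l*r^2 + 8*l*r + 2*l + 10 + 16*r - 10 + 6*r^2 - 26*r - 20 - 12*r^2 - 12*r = -l^3 + 11*l^2 - 8*l + r^2*(-6*l - 6) + r*(7*l^2 - 15*l - 22) - 20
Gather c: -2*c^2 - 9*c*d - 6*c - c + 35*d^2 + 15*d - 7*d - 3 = -2*c^2 + c*(-9*d - 7) + 35*d^2 + 8*d - 3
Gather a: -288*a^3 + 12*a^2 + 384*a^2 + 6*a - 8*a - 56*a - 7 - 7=-288*a^3 + 396*a^2 - 58*a - 14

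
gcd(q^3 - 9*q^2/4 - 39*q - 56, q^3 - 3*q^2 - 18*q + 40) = q + 4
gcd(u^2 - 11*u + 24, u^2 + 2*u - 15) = u - 3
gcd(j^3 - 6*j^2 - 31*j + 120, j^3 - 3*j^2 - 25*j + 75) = j^2 + 2*j - 15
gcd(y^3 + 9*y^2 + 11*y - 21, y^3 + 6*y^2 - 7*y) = y^2 + 6*y - 7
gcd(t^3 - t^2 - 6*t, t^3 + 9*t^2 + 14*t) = t^2 + 2*t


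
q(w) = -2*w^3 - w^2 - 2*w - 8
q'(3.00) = -62.00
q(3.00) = -77.00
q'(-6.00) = -206.00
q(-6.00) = 400.00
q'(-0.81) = -4.32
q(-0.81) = -5.97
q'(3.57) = -85.61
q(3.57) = -118.88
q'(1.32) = -15.09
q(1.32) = -16.98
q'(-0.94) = -5.42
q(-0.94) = -5.34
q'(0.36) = -3.50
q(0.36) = -8.94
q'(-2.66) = -39.13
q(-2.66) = 27.89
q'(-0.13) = -1.84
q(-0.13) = -7.75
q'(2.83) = -55.71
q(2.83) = -67.00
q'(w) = -6*w^2 - 2*w - 2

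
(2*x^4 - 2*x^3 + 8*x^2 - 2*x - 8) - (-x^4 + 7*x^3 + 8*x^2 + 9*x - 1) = 3*x^4 - 9*x^3 - 11*x - 7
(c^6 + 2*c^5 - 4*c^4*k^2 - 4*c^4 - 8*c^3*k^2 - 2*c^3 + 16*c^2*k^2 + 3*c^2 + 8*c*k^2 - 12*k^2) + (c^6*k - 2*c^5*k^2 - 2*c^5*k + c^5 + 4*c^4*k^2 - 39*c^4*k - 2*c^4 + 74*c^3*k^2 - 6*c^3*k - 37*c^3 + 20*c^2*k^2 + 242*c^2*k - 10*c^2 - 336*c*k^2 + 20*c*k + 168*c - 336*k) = c^6*k + c^6 - 2*c^5*k^2 - 2*c^5*k + 3*c^5 - 39*c^4*k - 6*c^4 + 66*c^3*k^2 - 6*c^3*k - 39*c^3 + 36*c^2*k^2 + 242*c^2*k - 7*c^2 - 328*c*k^2 + 20*c*k + 168*c - 12*k^2 - 336*k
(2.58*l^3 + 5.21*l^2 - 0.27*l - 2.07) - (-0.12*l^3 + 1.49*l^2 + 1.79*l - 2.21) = 2.7*l^3 + 3.72*l^2 - 2.06*l + 0.14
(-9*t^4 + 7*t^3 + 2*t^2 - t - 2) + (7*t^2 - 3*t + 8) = -9*t^4 + 7*t^3 + 9*t^2 - 4*t + 6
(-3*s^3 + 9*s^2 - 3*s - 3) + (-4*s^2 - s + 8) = -3*s^3 + 5*s^2 - 4*s + 5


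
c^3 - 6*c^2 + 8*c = c*(c - 4)*(c - 2)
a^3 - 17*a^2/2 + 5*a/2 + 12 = (a - 8)*(a - 3/2)*(a + 1)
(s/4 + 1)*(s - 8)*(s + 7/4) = s^3/4 - 9*s^2/16 - 39*s/4 - 14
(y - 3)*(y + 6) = y^2 + 3*y - 18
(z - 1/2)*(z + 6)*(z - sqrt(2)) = z^3 - sqrt(2)*z^2 + 11*z^2/2 - 11*sqrt(2)*z/2 - 3*z + 3*sqrt(2)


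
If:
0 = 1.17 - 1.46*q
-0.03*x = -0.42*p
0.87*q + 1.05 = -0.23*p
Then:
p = -7.60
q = 0.80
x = -106.35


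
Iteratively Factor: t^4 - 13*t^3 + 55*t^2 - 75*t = (t - 3)*(t^3 - 10*t^2 + 25*t) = (t - 5)*(t - 3)*(t^2 - 5*t) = t*(t - 5)*(t - 3)*(t - 5)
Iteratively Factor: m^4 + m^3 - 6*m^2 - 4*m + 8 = (m - 1)*(m^3 + 2*m^2 - 4*m - 8) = (m - 2)*(m - 1)*(m^2 + 4*m + 4) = (m - 2)*(m - 1)*(m + 2)*(m + 2)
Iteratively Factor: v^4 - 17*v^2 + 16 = (v - 1)*(v^3 + v^2 - 16*v - 16) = (v - 1)*(v + 4)*(v^2 - 3*v - 4) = (v - 4)*(v - 1)*(v + 4)*(v + 1)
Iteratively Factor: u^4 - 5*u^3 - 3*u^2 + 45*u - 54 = (u - 2)*(u^3 - 3*u^2 - 9*u + 27) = (u - 3)*(u - 2)*(u^2 - 9) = (u - 3)*(u - 2)*(u + 3)*(u - 3)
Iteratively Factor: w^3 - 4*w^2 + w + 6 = (w - 3)*(w^2 - w - 2) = (w - 3)*(w + 1)*(w - 2)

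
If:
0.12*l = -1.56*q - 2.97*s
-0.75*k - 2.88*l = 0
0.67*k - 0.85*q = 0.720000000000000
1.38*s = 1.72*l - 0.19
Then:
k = 7.38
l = -1.92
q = 4.97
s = -2.53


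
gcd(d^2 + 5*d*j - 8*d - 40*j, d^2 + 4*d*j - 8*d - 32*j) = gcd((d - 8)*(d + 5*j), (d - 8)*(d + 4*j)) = d - 8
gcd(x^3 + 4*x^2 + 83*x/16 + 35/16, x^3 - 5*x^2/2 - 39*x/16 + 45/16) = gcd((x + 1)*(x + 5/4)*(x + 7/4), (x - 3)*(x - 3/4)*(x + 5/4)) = x + 5/4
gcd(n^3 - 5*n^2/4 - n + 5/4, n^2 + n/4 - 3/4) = n + 1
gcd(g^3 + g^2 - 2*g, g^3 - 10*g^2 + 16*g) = g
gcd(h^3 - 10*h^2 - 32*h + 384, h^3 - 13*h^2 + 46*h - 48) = h - 8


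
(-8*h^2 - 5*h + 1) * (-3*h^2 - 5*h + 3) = 24*h^4 + 55*h^3 - 2*h^2 - 20*h + 3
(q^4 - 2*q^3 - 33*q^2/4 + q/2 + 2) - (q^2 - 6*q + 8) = q^4 - 2*q^3 - 37*q^2/4 + 13*q/2 - 6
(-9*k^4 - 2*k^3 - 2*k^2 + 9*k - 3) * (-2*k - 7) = 18*k^5 + 67*k^4 + 18*k^3 - 4*k^2 - 57*k + 21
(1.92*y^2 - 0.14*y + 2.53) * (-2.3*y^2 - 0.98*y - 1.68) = -4.416*y^4 - 1.5596*y^3 - 8.9074*y^2 - 2.2442*y - 4.2504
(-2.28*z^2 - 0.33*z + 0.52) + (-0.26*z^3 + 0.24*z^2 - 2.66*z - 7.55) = -0.26*z^3 - 2.04*z^2 - 2.99*z - 7.03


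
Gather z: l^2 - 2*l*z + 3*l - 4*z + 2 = l^2 + 3*l + z*(-2*l - 4) + 2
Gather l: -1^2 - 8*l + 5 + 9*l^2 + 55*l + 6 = 9*l^2 + 47*l + 10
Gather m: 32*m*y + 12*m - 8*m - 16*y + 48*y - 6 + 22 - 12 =m*(32*y + 4) + 32*y + 4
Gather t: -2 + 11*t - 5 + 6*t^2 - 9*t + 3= 6*t^2 + 2*t - 4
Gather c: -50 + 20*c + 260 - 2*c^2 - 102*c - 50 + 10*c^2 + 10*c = 8*c^2 - 72*c + 160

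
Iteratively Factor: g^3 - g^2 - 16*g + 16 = (g - 1)*(g^2 - 16) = (g - 1)*(g + 4)*(g - 4)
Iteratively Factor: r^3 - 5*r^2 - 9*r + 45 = (r - 5)*(r^2 - 9) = (r - 5)*(r + 3)*(r - 3)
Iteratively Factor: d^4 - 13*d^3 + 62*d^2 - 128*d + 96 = (d - 4)*(d^3 - 9*d^2 + 26*d - 24) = (d - 4)^2*(d^2 - 5*d + 6) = (d - 4)^2*(d - 2)*(d - 3)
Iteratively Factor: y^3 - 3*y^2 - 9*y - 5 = (y + 1)*(y^2 - 4*y - 5) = (y - 5)*(y + 1)*(y + 1)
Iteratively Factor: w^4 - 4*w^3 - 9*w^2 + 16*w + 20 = (w + 1)*(w^3 - 5*w^2 - 4*w + 20) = (w + 1)*(w + 2)*(w^2 - 7*w + 10) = (w - 5)*(w + 1)*(w + 2)*(w - 2)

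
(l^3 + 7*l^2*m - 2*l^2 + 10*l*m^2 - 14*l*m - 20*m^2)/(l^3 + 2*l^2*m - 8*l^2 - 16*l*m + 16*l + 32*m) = (l^2 + 5*l*m - 2*l - 10*m)/(l^2 - 8*l + 16)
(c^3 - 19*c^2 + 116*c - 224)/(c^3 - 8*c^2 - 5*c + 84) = (c - 8)/(c + 3)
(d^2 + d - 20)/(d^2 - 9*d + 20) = (d + 5)/(d - 5)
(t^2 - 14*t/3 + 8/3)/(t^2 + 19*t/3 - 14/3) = (t - 4)/(t + 7)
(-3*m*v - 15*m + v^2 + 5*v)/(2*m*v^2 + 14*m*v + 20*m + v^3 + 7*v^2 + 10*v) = (-3*m + v)/(2*m*v + 4*m + v^2 + 2*v)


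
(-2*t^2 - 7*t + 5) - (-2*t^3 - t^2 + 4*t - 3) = 2*t^3 - t^2 - 11*t + 8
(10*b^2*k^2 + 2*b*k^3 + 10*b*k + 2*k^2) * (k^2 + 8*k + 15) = 10*b^2*k^4 + 80*b^2*k^3 + 150*b^2*k^2 + 2*b*k^5 + 16*b*k^4 + 40*b*k^3 + 80*b*k^2 + 150*b*k + 2*k^4 + 16*k^3 + 30*k^2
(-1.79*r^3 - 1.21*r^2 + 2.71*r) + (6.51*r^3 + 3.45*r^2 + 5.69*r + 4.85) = 4.72*r^3 + 2.24*r^2 + 8.4*r + 4.85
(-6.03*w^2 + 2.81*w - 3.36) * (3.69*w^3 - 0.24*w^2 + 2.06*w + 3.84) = -22.2507*w^5 + 11.8161*w^4 - 25.4946*w^3 - 16.5602*w^2 + 3.8688*w - 12.9024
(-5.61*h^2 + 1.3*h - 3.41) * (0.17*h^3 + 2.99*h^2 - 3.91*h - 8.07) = -0.9537*h^5 - 16.5529*h^4 + 25.2424*h^3 + 29.9938*h^2 + 2.8421*h + 27.5187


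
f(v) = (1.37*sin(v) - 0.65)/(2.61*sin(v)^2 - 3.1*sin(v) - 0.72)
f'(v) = (-5.22*sin(v)*cos(v) + 3.1*cos(v))*(1.37*sin(v) - 0.65)/(2.61*sin(v)^2 - 3.1*sin(v) - 0.72)^2 + 1.37*cos(v)/(2.61*sin(v)^2 - 3.1*sin(v) - 0.72)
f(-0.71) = -0.64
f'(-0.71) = -0.88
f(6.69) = 0.07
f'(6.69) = -0.86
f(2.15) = -0.33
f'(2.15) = 0.66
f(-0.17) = 7.30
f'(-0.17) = -248.28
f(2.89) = 0.23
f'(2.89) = 1.30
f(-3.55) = 0.07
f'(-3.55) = 0.86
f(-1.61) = -0.41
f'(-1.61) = 0.02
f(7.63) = -0.54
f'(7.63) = -0.43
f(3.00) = 0.41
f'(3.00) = 2.10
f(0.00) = 0.90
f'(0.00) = -5.79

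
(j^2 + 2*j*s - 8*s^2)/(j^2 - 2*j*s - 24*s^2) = (-j + 2*s)/(-j + 6*s)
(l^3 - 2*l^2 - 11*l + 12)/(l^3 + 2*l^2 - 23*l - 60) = (l^2 - 5*l + 4)/(l^2 - l - 20)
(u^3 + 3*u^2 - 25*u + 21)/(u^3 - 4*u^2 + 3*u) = (u + 7)/u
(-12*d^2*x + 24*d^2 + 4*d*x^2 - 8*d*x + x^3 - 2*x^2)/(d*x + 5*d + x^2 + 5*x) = (-12*d^2*x + 24*d^2 + 4*d*x^2 - 8*d*x + x^3 - 2*x^2)/(d*x + 5*d + x^2 + 5*x)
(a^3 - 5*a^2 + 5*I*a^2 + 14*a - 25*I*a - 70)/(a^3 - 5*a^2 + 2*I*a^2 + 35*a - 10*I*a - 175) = (a - 2*I)/(a - 5*I)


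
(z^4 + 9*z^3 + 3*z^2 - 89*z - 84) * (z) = z^5 + 9*z^4 + 3*z^3 - 89*z^2 - 84*z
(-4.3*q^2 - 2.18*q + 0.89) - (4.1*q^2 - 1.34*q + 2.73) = -8.4*q^2 - 0.84*q - 1.84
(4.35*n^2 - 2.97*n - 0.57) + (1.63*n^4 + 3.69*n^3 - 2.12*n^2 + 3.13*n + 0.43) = 1.63*n^4 + 3.69*n^3 + 2.23*n^2 + 0.16*n - 0.14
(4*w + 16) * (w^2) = 4*w^3 + 16*w^2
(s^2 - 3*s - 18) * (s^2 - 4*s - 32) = s^4 - 7*s^3 - 38*s^2 + 168*s + 576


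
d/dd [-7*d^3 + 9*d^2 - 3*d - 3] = -21*d^2 + 18*d - 3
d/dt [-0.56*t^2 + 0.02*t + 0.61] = 0.02 - 1.12*t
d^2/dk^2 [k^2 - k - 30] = 2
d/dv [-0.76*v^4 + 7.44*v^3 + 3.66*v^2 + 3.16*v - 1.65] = -3.04*v^3 + 22.32*v^2 + 7.32*v + 3.16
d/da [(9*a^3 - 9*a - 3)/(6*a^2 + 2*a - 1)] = 3*(18*a^4 + 12*a^3 + 9*a^2 + 12*a + 5)/(36*a^4 + 24*a^3 - 8*a^2 - 4*a + 1)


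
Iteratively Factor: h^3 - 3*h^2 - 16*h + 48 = (h - 4)*(h^2 + h - 12) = (h - 4)*(h - 3)*(h + 4)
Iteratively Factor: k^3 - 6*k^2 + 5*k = (k - 1)*(k^2 - 5*k) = k*(k - 1)*(k - 5)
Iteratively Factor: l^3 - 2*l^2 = (l - 2)*(l^2) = l*(l - 2)*(l)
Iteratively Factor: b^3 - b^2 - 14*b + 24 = (b - 2)*(b^2 + b - 12) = (b - 3)*(b - 2)*(b + 4)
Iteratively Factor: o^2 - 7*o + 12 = (o - 4)*(o - 3)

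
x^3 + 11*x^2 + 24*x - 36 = (x - 1)*(x + 6)^2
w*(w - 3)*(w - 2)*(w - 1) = w^4 - 6*w^3 + 11*w^2 - 6*w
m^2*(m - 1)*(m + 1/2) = m^4 - m^3/2 - m^2/2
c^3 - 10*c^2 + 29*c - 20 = (c - 5)*(c - 4)*(c - 1)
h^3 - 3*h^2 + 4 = (h - 2)^2*(h + 1)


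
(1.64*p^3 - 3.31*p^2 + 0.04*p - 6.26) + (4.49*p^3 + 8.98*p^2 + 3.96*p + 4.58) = 6.13*p^3 + 5.67*p^2 + 4.0*p - 1.68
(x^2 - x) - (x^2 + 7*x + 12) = -8*x - 12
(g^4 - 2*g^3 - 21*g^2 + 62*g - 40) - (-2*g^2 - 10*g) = g^4 - 2*g^3 - 19*g^2 + 72*g - 40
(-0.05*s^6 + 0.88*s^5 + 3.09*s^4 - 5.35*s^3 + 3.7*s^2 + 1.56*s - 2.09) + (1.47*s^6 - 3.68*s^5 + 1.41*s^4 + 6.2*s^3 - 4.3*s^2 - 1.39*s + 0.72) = 1.42*s^6 - 2.8*s^5 + 4.5*s^4 + 0.850000000000001*s^3 - 0.6*s^2 + 0.17*s - 1.37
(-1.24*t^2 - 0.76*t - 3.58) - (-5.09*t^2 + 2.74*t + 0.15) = 3.85*t^2 - 3.5*t - 3.73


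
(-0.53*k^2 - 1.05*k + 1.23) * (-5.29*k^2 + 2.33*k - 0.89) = 2.8037*k^4 + 4.3196*k^3 - 8.4815*k^2 + 3.8004*k - 1.0947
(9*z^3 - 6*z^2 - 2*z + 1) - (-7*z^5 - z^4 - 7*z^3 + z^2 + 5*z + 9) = 7*z^5 + z^4 + 16*z^3 - 7*z^2 - 7*z - 8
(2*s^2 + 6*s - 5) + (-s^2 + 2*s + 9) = s^2 + 8*s + 4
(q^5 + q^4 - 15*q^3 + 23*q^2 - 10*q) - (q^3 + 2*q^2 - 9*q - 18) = q^5 + q^4 - 16*q^3 + 21*q^2 - q + 18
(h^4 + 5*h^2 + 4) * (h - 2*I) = h^5 - 2*I*h^4 + 5*h^3 - 10*I*h^2 + 4*h - 8*I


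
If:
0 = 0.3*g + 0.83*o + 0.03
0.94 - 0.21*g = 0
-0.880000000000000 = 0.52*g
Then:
No Solution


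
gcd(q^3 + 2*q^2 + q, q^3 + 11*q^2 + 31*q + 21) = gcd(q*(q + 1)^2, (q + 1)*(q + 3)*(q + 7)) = q + 1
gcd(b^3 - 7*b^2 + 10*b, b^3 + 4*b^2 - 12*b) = b^2 - 2*b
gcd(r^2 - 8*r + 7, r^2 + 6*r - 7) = r - 1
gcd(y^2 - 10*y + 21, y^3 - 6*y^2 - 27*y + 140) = y - 7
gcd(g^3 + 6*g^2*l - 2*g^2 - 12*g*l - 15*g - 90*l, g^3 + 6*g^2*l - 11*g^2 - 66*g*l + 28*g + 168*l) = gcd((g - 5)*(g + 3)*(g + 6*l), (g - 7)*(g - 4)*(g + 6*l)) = g + 6*l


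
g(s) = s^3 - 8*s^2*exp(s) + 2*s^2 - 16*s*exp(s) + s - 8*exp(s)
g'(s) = -8*s^2*exp(s) + 3*s^2 - 32*s*exp(s) + 4*s - 24*exp(s) + 1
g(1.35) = -162.97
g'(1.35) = -303.59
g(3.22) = -3508.34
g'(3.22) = -5210.60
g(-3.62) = -26.32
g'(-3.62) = 25.49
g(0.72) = -46.49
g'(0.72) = -99.73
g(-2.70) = -9.36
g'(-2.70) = 12.34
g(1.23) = -129.99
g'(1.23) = -247.72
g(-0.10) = -5.94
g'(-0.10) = -18.26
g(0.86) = -62.43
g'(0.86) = -129.07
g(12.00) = -220042450.00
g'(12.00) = -253896993.61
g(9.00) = -6481567.14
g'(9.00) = -7778680.57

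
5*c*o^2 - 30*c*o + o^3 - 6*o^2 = o*(5*c + o)*(o - 6)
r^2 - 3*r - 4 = (r - 4)*(r + 1)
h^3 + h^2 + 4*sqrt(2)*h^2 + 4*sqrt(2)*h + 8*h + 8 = (h + 1)*(h + 2*sqrt(2))^2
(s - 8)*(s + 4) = s^2 - 4*s - 32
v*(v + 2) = v^2 + 2*v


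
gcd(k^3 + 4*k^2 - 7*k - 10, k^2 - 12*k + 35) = 1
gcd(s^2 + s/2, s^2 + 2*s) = s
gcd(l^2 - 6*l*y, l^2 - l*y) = l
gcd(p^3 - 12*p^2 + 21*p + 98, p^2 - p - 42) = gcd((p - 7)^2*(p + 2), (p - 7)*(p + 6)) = p - 7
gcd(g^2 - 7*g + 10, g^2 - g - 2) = g - 2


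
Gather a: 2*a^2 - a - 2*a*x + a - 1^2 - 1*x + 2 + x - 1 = 2*a^2 - 2*a*x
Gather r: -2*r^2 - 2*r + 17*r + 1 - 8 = -2*r^2 + 15*r - 7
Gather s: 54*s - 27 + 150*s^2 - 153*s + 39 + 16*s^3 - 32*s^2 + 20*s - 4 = 16*s^3 + 118*s^2 - 79*s + 8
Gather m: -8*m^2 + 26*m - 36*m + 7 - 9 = -8*m^2 - 10*m - 2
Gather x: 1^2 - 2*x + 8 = 9 - 2*x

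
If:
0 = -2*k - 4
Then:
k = -2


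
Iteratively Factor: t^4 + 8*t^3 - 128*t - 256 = (t - 4)*(t^3 + 12*t^2 + 48*t + 64) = (t - 4)*(t + 4)*(t^2 + 8*t + 16) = (t - 4)*(t + 4)^2*(t + 4)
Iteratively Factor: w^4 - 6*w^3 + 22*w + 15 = (w - 3)*(w^3 - 3*w^2 - 9*w - 5) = (w - 5)*(w - 3)*(w^2 + 2*w + 1) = (w - 5)*(w - 3)*(w + 1)*(w + 1)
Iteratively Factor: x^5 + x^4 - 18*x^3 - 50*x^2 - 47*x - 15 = (x + 1)*(x^4 - 18*x^2 - 32*x - 15) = (x + 1)^2*(x^3 - x^2 - 17*x - 15) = (x + 1)^2*(x + 3)*(x^2 - 4*x - 5) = (x + 1)^3*(x + 3)*(x - 5)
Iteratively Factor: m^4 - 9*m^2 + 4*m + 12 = (m + 3)*(m^3 - 3*m^2 + 4) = (m - 2)*(m + 3)*(m^2 - m - 2) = (m - 2)*(m + 1)*(m + 3)*(m - 2)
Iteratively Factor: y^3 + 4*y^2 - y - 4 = (y - 1)*(y^2 + 5*y + 4) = (y - 1)*(y + 1)*(y + 4)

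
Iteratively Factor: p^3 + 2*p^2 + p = (p + 1)*(p^2 + p) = p*(p + 1)*(p + 1)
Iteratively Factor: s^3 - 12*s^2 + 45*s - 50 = (s - 5)*(s^2 - 7*s + 10) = (s - 5)*(s - 2)*(s - 5)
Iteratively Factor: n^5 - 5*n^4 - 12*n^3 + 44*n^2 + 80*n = (n - 4)*(n^4 - n^3 - 16*n^2 - 20*n) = (n - 4)*(n + 2)*(n^3 - 3*n^2 - 10*n) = (n - 4)*(n + 2)^2*(n^2 - 5*n) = n*(n - 4)*(n + 2)^2*(n - 5)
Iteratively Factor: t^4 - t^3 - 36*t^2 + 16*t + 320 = (t + 4)*(t^3 - 5*t^2 - 16*t + 80) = (t - 4)*(t + 4)*(t^2 - t - 20) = (t - 5)*(t - 4)*(t + 4)*(t + 4)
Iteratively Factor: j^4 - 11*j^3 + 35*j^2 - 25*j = (j - 1)*(j^3 - 10*j^2 + 25*j) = j*(j - 1)*(j^2 - 10*j + 25) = j*(j - 5)*(j - 1)*(j - 5)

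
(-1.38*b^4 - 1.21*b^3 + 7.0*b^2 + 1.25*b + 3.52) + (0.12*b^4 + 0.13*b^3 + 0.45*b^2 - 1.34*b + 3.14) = -1.26*b^4 - 1.08*b^3 + 7.45*b^2 - 0.0900000000000001*b + 6.66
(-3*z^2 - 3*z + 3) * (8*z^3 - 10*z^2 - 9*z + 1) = -24*z^5 + 6*z^4 + 81*z^3 - 6*z^2 - 30*z + 3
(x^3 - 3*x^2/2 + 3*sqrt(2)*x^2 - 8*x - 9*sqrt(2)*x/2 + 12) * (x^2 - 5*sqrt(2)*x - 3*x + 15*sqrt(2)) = x^5 - 9*x^4/2 - 2*sqrt(2)*x^4 - 67*x^3/2 + 9*sqrt(2)*x^3 + 31*sqrt(2)*x^2 + 171*x^2 - 180*sqrt(2)*x - 171*x + 180*sqrt(2)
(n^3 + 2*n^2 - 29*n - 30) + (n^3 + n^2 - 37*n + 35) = 2*n^3 + 3*n^2 - 66*n + 5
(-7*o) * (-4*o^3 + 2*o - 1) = 28*o^4 - 14*o^2 + 7*o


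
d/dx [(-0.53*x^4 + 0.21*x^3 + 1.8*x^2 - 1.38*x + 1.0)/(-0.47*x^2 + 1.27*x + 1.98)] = (0.4982*x^5 - 2.118*x^4 - 3.6642*x^3 + 2.8848*x^2 + 8.068*x - 4.0024)/(0.2209*x^4 - 1.1938*x^3 - 0.2483*x^2 + 5.0292*x + 3.9204)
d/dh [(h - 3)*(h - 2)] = 2*h - 5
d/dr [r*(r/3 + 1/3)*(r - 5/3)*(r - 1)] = 4*r^3/3 - 5*r^2/3 - 2*r/3 + 5/9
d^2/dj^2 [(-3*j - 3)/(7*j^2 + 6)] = 42*(-28*j^2*(j + 1) + (3*j + 1)*(7*j^2 + 6))/(7*j^2 + 6)^3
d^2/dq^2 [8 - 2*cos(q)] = 2*cos(q)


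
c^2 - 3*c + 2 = (c - 2)*(c - 1)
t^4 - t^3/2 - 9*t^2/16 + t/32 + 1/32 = (t - 1)*(t - 1/4)*(t + 1/4)*(t + 1/2)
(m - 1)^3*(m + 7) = m^4 + 4*m^3 - 18*m^2 + 20*m - 7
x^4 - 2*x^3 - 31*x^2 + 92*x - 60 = (x - 5)*(x - 2)*(x - 1)*(x + 6)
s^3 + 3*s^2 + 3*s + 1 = (s + 1)^3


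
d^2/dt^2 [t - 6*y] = 0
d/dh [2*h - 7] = 2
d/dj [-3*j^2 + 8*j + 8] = 8 - 6*j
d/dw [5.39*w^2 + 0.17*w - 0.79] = 10.78*w + 0.17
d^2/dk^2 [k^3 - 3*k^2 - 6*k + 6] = 6*k - 6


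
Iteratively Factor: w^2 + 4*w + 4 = (w + 2)*(w + 2)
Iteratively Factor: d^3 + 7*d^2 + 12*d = (d + 3)*(d^2 + 4*d) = (d + 3)*(d + 4)*(d)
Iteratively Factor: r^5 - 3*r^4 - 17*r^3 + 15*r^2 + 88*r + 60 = (r - 5)*(r^4 + 2*r^3 - 7*r^2 - 20*r - 12) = (r - 5)*(r + 2)*(r^3 - 7*r - 6) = (r - 5)*(r + 1)*(r + 2)*(r^2 - r - 6) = (r - 5)*(r - 3)*(r + 1)*(r + 2)*(r + 2)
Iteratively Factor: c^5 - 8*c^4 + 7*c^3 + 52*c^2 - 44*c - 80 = (c - 4)*(c^4 - 4*c^3 - 9*c^2 + 16*c + 20) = (c - 5)*(c - 4)*(c^3 + c^2 - 4*c - 4) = (c - 5)*(c - 4)*(c - 2)*(c^2 + 3*c + 2) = (c - 5)*(c - 4)*(c - 2)*(c + 2)*(c + 1)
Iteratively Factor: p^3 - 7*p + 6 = (p - 2)*(p^2 + 2*p - 3) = (p - 2)*(p + 3)*(p - 1)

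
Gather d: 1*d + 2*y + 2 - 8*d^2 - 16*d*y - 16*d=-8*d^2 + d*(-16*y - 15) + 2*y + 2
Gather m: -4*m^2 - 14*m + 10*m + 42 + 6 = -4*m^2 - 4*m + 48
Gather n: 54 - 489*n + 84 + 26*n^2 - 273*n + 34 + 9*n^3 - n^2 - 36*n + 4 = 9*n^3 + 25*n^2 - 798*n + 176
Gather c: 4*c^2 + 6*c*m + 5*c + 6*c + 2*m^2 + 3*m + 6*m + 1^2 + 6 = 4*c^2 + c*(6*m + 11) + 2*m^2 + 9*m + 7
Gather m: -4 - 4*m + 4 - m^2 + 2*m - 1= -m^2 - 2*m - 1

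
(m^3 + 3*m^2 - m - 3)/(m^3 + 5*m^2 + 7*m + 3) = (m - 1)/(m + 1)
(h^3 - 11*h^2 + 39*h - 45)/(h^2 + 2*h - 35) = (h^2 - 6*h + 9)/(h + 7)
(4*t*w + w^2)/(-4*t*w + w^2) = (-4*t - w)/(4*t - w)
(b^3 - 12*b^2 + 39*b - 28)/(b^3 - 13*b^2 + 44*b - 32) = (b - 7)/(b - 8)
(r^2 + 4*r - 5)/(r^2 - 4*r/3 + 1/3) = 3*(r + 5)/(3*r - 1)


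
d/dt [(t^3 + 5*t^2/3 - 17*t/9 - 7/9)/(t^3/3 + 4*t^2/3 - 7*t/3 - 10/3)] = (21*t^4 - 92*t^3 - 286*t^2 - 244*t + 121)/(3*(t^6 + 8*t^5 + 2*t^4 - 76*t^3 - 31*t^2 + 140*t + 100))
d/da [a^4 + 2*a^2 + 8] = 4*a*(a^2 + 1)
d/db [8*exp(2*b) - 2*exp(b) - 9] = (16*exp(b) - 2)*exp(b)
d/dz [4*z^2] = 8*z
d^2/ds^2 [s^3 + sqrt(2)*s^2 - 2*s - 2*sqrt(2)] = 6*s + 2*sqrt(2)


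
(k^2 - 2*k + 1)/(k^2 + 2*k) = (k^2 - 2*k + 1)/(k*(k + 2))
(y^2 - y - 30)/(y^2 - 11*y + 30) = (y + 5)/(y - 5)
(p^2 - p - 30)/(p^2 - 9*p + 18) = (p + 5)/(p - 3)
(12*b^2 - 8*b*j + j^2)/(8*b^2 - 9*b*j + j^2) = (12*b^2 - 8*b*j + j^2)/(8*b^2 - 9*b*j + j^2)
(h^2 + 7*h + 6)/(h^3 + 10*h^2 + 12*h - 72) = (h + 1)/(h^2 + 4*h - 12)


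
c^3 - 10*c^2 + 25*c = c*(c - 5)^2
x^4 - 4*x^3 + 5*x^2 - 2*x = x*(x - 2)*(x - 1)^2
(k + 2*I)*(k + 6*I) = k^2 + 8*I*k - 12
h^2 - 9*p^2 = (h - 3*p)*(h + 3*p)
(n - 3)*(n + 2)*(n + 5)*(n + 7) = n^4 + 11*n^3 + 17*n^2 - 107*n - 210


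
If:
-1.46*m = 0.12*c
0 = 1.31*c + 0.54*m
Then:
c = 0.00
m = 0.00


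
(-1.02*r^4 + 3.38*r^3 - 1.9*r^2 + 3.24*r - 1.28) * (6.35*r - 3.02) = -6.477*r^5 + 24.5434*r^4 - 22.2726*r^3 + 26.312*r^2 - 17.9128*r + 3.8656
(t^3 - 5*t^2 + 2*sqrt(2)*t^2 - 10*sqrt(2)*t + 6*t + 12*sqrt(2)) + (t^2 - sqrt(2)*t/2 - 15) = t^3 - 4*t^2 + 2*sqrt(2)*t^2 - 21*sqrt(2)*t/2 + 6*t - 15 + 12*sqrt(2)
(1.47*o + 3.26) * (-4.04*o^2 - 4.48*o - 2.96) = -5.9388*o^3 - 19.756*o^2 - 18.956*o - 9.6496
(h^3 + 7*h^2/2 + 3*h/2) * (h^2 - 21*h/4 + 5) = h^5 - 7*h^4/4 - 95*h^3/8 + 77*h^2/8 + 15*h/2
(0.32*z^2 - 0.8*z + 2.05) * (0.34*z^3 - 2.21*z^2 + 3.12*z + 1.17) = 0.1088*z^5 - 0.9792*z^4 + 3.4634*z^3 - 6.6521*z^2 + 5.46*z + 2.3985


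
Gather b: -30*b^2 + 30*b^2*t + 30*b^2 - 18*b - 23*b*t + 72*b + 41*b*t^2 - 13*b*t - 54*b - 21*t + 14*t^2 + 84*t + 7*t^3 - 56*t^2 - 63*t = 30*b^2*t + b*(41*t^2 - 36*t) + 7*t^3 - 42*t^2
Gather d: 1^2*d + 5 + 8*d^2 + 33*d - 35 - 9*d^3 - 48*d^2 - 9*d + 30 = -9*d^3 - 40*d^2 + 25*d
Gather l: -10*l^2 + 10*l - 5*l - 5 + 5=-10*l^2 + 5*l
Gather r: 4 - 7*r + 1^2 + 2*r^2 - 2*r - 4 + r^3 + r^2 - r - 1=r^3 + 3*r^2 - 10*r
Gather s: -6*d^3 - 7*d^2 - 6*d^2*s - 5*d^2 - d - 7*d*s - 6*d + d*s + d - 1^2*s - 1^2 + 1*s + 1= -6*d^3 - 12*d^2 - 6*d + s*(-6*d^2 - 6*d)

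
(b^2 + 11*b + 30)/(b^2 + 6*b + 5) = (b + 6)/(b + 1)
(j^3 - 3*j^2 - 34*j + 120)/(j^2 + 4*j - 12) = (j^2 - 9*j + 20)/(j - 2)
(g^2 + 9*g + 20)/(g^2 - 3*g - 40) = (g + 4)/(g - 8)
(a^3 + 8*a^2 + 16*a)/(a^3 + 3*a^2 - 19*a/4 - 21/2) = 4*a*(a^2 + 8*a + 16)/(4*a^3 + 12*a^2 - 19*a - 42)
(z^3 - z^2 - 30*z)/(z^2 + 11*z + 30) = z*(z - 6)/(z + 6)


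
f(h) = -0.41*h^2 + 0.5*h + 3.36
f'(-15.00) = 12.80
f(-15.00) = -96.39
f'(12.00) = -9.34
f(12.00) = -49.68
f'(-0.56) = 0.96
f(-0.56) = 2.95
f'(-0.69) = 1.07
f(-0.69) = 2.82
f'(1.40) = -0.65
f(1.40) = 3.26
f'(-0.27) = 0.72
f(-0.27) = 3.20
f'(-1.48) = 1.71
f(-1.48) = 1.72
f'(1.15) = -0.44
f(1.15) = 3.39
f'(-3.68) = 3.52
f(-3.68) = -4.03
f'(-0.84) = 1.19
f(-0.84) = 2.65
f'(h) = 0.5 - 0.82*h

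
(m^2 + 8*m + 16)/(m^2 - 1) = (m^2 + 8*m + 16)/(m^2 - 1)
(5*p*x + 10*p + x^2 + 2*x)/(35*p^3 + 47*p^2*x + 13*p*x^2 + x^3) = (x + 2)/(7*p^2 + 8*p*x + x^2)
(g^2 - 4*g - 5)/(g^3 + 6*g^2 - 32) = (g^2 - 4*g - 5)/(g^3 + 6*g^2 - 32)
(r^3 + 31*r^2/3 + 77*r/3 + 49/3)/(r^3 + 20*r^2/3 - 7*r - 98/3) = (3*r^2 + 10*r + 7)/(3*r^2 - r - 14)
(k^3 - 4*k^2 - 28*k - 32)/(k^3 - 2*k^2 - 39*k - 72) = (k^2 + 4*k + 4)/(k^2 + 6*k + 9)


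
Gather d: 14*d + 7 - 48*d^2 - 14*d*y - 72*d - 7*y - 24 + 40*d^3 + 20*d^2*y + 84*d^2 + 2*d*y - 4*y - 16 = 40*d^3 + d^2*(20*y + 36) + d*(-12*y - 58) - 11*y - 33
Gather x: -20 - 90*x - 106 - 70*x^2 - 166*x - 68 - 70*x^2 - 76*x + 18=-140*x^2 - 332*x - 176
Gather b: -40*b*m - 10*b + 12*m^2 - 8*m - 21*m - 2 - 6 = b*(-40*m - 10) + 12*m^2 - 29*m - 8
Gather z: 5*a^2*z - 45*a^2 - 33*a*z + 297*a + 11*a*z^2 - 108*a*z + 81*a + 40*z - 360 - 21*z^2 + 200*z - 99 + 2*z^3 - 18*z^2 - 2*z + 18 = -45*a^2 + 378*a + 2*z^3 + z^2*(11*a - 39) + z*(5*a^2 - 141*a + 238) - 441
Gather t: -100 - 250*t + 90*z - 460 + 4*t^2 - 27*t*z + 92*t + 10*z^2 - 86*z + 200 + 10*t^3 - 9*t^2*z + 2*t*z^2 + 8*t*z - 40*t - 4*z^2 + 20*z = 10*t^3 + t^2*(4 - 9*z) + t*(2*z^2 - 19*z - 198) + 6*z^2 + 24*z - 360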